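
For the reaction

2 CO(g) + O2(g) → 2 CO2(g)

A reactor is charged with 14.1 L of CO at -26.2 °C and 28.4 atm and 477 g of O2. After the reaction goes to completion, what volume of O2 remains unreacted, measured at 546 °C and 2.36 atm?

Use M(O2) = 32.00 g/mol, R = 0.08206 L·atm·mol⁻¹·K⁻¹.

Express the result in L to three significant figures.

n(CO) = PV/RT = (28.4 × 14.1) / (0.08206 × 246.95) = 19.76 mol
n(O2) = 477 / 32.00 = 14.91 mol
For 19.76 mol CO, stoichiometry requires (1/2) × 19.76 = 9.880 mol O2; 14.91 mol is available, so CO is limiting.
n(O2) consumed = (1/2) × 19.76 = 9.880 mol; remaining = 14.91 − 9.880 = 5.030 mol
V(O2) = nRT/P = 5.030 × 0.08206 × 819.15 / 2.36 = 143.3 L

143 L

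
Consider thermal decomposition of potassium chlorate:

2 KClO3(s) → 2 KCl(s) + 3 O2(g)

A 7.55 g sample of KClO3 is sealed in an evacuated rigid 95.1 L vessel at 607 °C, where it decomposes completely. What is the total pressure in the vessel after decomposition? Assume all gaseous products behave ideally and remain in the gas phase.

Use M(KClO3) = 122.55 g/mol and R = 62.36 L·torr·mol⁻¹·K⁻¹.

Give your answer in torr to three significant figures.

53.3 torr

n(KClO3) = 7.55 / 122.55 = 0.06161 mol
n(gas produced) = (3/2) × 0.06161 = 0.09241 mol
P = nRT/V = 0.09241 × 62.36 × 880.15 / 95.1 = 53.33 torr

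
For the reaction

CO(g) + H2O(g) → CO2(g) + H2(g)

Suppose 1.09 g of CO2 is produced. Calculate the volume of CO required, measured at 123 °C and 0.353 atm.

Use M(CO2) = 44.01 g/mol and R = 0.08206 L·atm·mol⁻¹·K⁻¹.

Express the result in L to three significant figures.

n(CO2) = 1.090 / 44.01 = 0.02477 mol
n(CO) = (1/1) × 0.02477 = 0.02477 mol
V = nRT/P = 0.02477 × 0.08206 × 396.15 / 0.353 = 2.281 L

2.28 L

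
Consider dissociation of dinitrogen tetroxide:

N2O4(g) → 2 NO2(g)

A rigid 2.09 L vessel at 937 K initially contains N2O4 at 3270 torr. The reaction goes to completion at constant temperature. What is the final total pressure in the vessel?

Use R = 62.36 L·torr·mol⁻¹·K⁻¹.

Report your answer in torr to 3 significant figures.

6540 torr

Since T and V are fixed, P_final/P_initial = n_final/n_initial = 2/1.
P_final = (2/1) × 3270 = 6540 torr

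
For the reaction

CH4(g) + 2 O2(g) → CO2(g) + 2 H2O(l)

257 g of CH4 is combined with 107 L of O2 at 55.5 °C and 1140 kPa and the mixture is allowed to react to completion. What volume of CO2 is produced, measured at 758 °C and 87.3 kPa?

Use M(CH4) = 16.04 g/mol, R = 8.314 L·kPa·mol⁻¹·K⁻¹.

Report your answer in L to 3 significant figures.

n(CH4) = 257 / 16.04 = 16.02 mol
n(O2) = PV/RT = (1140 × 107) / (8.314 × 328.65) = 44.64 mol
For 16.02 mol CH4, stoichiometry requires (2/1) × 16.02 = 32.04 mol O2; 44.64 mol is available, so CH4 is limiting.
n(CO2) = (1/1) × 16.02 = 16.02 mol
V(CO2) = nRT/P = 16.02 × 8.314 × 1031.15 / 87.3 = 1573 L

1570 L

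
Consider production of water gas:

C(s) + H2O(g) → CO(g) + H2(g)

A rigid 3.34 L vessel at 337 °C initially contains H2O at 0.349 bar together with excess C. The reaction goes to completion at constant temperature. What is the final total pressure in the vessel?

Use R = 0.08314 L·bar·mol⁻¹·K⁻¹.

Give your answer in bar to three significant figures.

At constant T and V, P ∝ n(gas): 1 mol gas → 2 mol gas.
P_final = (2/1) × 0.349 = 0.6980 bar

0.698 bar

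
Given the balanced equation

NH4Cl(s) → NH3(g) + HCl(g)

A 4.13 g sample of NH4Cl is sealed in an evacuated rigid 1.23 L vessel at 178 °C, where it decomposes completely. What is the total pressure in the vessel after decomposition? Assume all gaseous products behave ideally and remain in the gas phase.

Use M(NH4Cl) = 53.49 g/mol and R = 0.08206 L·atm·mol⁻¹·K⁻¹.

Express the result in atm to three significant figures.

4.65 atm

n(NH4Cl) = 4.13 / 53.49 = 0.07721 mol
n(gas produced) = (2/1) × 0.07721 = 0.1544 mol
P = nRT/V = 0.1544 × 0.08206 × 451.15 / 1.23 = 4.647 atm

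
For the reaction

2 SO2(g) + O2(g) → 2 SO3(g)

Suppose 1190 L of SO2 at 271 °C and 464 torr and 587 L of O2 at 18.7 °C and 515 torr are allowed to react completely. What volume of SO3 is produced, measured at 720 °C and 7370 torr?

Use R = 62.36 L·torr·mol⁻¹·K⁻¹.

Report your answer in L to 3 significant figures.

137 L

n(SO2) = PV/RT = (464 × 1190) / (62.36 × 544.15) = 16.27 mol
n(O2) = PV/RT = (515 × 587) / (62.36 × 291.85) = 16.61 mol
For 16.27 mol SO2, stoichiometry requires (1/2) × 16.27 = 8.135 mol O2; 16.61 mol is available, so SO2 is limiting.
n(SO3) = (2/2) × 16.27 = 16.27 mol
V(SO3) = nRT/P = 16.27 × 62.36 × 993.15 / 7370 = 136.7 L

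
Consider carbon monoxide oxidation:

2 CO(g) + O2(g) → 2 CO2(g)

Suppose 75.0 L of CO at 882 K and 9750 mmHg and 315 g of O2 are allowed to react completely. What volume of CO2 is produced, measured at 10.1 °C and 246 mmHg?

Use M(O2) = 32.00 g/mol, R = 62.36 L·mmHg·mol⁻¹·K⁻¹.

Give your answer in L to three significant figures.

n(CO) = PV/RT = (9750 × 75.0) / (62.36 × 882) = 13.30 mol
n(O2) = 315 / 32.00 = 9.844 mol
For 13.30 mol CO, stoichiometry requires (1/2) × 13.30 = 6.650 mol O2; 9.844 mol is available, so CO is limiting.
n(CO2) = (2/2) × 13.30 = 13.30 mol
V(CO2) = nRT/P = 13.30 × 62.36 × 283.25 / 246 = 955.0 L

955 L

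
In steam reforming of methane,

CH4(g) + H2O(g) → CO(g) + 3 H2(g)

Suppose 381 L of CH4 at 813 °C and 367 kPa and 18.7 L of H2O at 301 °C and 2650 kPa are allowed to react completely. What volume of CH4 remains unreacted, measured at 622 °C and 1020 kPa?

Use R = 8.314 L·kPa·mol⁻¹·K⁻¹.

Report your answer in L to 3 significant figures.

37.2 L

n(CH4) = PV/RT = (367 × 381) / (8.314 × 1086.15) = 15.48 mol
n(H2O) = PV/RT = (2650 × 18.7) / (8.314 × 574.15) = 10.38 mol
For 15.48 mol CH4, stoichiometry requires (1/1) × 15.48 = 15.48 mol H2O; 10.38 mol is available, so H2O is limiting.
n(CH4) consumed = (1/1) × 10.38 = 10.38 mol; remaining = 15.48 − 10.38 = 5.100 mol
V(CH4) = nRT/P = 5.100 × 8.314 × 895.15 / 1020 = 37.21 L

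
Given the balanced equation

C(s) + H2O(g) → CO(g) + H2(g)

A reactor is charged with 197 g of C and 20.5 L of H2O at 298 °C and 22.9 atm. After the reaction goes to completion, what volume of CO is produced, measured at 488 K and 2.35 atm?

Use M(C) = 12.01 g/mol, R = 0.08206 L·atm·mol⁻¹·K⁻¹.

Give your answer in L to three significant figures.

171 L

n(C) = 197 / 12.01 = 16.40 mol
n(H2O) = PV/RT = (22.9 × 20.5) / (0.08206 × 571.15) = 10.02 mol
For 16.40 mol C, stoichiometry requires (1/1) × 16.40 = 16.40 mol H2O; 10.02 mol is available, so H2O is limiting.
n(CO) = (1/1) × 10.02 = 10.02 mol
V(CO) = nRT/P = 10.02 × 0.08206 × 488 / 2.35 = 170.7 L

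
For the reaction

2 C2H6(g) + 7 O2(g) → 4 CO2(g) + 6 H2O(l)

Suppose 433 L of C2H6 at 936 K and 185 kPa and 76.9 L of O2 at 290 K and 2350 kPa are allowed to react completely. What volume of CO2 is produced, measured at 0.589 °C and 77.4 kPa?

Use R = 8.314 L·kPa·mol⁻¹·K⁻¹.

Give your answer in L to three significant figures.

605 L

n(C2H6) = PV/RT = (185 × 433) / (8.314 × 936) = 10.29 mol
n(O2) = PV/RT = (2350 × 76.9) / (8.314 × 290) = 74.95 mol
For 10.29 mol C2H6, stoichiometry requires (7/2) × 10.29 = 36.02 mol O2; 74.95 mol is available, so C2H6 is limiting.
n(CO2) = (4/2) × 10.29 = 20.58 mol
V(CO2) = nRT/P = 20.58 × 8.314 × 273.739 / 77.4 = 605.1 L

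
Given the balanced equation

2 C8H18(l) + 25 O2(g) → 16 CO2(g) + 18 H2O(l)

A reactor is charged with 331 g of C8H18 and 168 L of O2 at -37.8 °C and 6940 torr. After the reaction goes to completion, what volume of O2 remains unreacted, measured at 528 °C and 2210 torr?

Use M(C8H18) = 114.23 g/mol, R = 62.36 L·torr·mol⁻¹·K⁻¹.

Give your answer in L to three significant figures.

977 L

n(C8H18) = 331 / 114.23 = 2.898 mol
n(O2) = PV/RT = (6940 × 168) / (62.36 × 235.35) = 79.44 mol
For 2.898 mol C8H18, stoichiometry requires (25/2) × 2.898 = 36.23 mol O2; 79.44 mol is available, so C8H18 is limiting.
n(O2) consumed = (25/2) × 2.898 = 36.23 mol; remaining = 79.44 − 36.23 = 43.21 mol
V(O2) = nRT/P = 43.21 × 62.36 × 801.15 / 2210 = 976.8 L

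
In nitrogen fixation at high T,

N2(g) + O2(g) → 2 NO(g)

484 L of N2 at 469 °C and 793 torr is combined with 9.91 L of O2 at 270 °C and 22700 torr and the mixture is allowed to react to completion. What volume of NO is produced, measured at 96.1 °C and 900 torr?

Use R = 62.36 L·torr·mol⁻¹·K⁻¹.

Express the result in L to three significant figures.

340 L

n(N2) = PV/RT = (793 × 484) / (62.36 × 742.15) = 8.293 mol
n(O2) = PV/RT = (22700 × 9.91) / (62.36 × 543.15) = 6.642 mol
For 8.293 mol N2, stoichiometry requires (1/1) × 8.293 = 8.293 mol O2; 6.642 mol is available, so O2 is limiting.
n(NO) = (2/1) × 6.642 = 13.28 mol
V(NO) = nRT/P = 13.28 × 62.36 × 369.25 / 900 = 339.8 L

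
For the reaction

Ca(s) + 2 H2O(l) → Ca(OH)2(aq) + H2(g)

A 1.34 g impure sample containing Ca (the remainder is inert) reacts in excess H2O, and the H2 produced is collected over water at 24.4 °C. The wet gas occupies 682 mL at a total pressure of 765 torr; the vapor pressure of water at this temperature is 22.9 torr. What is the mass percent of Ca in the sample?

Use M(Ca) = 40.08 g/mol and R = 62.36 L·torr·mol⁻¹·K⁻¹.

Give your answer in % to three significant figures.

81.6 %

P(H2) = 765 − 22.9 = 742.1 torr
n(H2) = PV/RT = (742.1 × 0.6820) / (62.36 × 297.55) = 0.02728 mol
n(Ca) = (1/1) × 0.02728 = 0.02728 mol
m(Ca) = 0.02728 × 40.08 = 1.093 g
%Ca = 1.093 / 1.34 × 100 = 81.57%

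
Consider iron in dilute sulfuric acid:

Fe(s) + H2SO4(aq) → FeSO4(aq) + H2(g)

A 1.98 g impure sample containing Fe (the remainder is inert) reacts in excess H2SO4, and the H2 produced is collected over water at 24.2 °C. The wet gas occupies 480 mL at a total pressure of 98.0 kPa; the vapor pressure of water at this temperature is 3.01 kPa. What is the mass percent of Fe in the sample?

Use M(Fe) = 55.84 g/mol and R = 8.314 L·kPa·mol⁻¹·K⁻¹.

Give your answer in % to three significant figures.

P(H2) = 98.0 − 3.01 = 94.99 kPa
n(H2) = PV/RT = (94.99 × 0.4800) / (8.314 × 297.35) = 0.01844 mol
n(Fe) = (1/1) × 0.01844 = 0.01844 mol
m(Fe) = 0.01844 × 55.84 = 1.030 g
%Fe = 1.030 / 1.98 × 100 = 52.02%

52.0 %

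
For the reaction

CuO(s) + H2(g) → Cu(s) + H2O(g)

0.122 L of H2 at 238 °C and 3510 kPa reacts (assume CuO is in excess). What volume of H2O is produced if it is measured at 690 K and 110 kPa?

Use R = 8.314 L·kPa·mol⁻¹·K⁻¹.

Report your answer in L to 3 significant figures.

n(H2) = PV/RT = (3510 × 0.122) / (8.314 × 511.15) = 0.1008 mol
n(H2O) = (1/1) × 0.1008 = 0.1008 mol
V = nRT/P = 0.1008 × 8.314 × 690 / 110 = 5.257 L

5.26 L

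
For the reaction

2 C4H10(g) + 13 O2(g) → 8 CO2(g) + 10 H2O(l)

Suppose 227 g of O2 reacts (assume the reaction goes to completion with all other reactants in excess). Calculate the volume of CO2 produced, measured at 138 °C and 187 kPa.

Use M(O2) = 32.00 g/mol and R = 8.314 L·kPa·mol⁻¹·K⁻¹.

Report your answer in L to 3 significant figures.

79.8 L

n(O2) = 227.0 / 32.00 = 7.094 mol
n(CO2) = (8/13) × 7.094 = 4.366 mol
V = nRT/P = 4.366 × 8.314 × 411.15 / 187 = 79.81 L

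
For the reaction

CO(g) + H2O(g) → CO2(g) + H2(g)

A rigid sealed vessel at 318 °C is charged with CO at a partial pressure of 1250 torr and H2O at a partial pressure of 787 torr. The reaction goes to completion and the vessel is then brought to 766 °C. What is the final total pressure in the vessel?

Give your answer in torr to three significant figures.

Because the vessel is rigid and T is held at 318 °C, work the stoichiometry in partial pressures (P_i = n_iRT/V).
P(H2O) required for 1250 torr of CO = (1/1) × 1250 = 1250 torr; available 787 torr, so H2O is limiting.
P(CO) remaining = 1250 − (1/1) × 787 = 463.0 torr
P(gaseous products) = (1+1)/1 × 787 = 1574 torr
P_total at 318 °C = 463.0 + 1574 = 2037 torr
Scaling to 766 °C: P = 2037 × 1039.15/591.15 = 3581 torr

3580 torr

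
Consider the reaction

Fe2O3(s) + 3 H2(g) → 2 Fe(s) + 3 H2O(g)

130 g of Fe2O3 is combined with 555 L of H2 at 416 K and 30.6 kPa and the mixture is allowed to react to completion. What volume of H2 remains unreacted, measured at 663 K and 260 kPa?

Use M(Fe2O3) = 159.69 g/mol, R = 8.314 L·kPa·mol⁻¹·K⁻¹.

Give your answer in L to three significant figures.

n(Fe2O3) = 130 / 159.69 = 0.8141 mol
n(H2) = PV/RT = (30.6 × 555) / (8.314 × 416) = 4.910 mol
For 0.8141 mol Fe2O3, stoichiometry requires (3/1) × 0.8141 = 2.442 mol H2; 4.910 mol is available, so Fe2O3 is limiting.
n(H2) consumed = (3/1) × 0.8141 = 2.442 mol; remaining = 4.910 − 2.442 = 2.468 mol
V(H2) = nRT/P = 2.468 × 8.314 × 663 / 260 = 52.32 L

52.3 L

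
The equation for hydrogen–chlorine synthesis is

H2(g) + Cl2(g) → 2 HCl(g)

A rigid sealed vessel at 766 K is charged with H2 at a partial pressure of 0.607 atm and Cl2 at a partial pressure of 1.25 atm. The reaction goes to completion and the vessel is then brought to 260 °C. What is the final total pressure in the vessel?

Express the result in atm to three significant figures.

At constant V, partial pressures at 766 K are proportional to moles, so apply stoichiometry directly to pressures.
P(Cl2) required for 0.607 atm of H2 = (1/1) × 0.607 = 0.6070 atm; available 1.25 atm, so H2 is limiting.
P(Cl2) remaining = 1.25 − (1/1) × 0.607 = 0.6430 atm
P(gaseous products) = (2)/1 × 0.607 = 1.214 atm
P_total at 766 K = 0.6430 + 1.214 = 1.857 atm
Scaling to 260 °C: P = 1.857 × 533.15/766 = 1.293 atm

1.29 atm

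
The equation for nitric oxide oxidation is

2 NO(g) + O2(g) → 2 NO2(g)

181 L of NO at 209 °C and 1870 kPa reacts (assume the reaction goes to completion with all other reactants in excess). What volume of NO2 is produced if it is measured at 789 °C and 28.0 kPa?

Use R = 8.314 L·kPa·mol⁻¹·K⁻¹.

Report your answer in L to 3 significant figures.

n(NO) = PV/RT = (1870 × 181) / (8.314 × 482.15) = 84.44 mol
n(NO2) = (2/2) × 84.44 = 84.44 mol
V = nRT/P = 84.44 × 8.314 × 1062.15 / 28.0 = 26630 L

26600 L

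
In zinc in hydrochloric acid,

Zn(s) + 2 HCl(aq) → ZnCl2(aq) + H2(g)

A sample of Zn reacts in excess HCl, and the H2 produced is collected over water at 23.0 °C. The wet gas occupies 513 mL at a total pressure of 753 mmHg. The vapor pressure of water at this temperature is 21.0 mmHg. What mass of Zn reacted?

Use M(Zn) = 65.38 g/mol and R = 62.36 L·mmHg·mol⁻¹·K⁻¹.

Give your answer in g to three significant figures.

P(H2) = 753 − 21.0 = 732.0 mmHg
n(H2) = PV/RT = (732.0 × 0.5130) / (62.36 × 296.15) = 0.02033 mol
n(Zn) = (1/1) × 0.02033 = 0.02033 mol
m(Zn) = 0.02033 × 65.38 = 1.329 g

1.33 g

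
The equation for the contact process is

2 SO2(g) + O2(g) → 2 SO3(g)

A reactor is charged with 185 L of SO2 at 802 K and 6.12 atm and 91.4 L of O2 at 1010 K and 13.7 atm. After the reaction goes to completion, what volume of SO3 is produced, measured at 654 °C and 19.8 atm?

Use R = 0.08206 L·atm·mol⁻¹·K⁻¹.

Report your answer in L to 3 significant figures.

n(SO2) = PV/RT = (6.12 × 185) / (0.08206 × 802) = 17.20 mol
n(O2) = PV/RT = (13.7 × 91.4) / (0.08206 × 1010) = 15.11 mol
For 17.20 mol SO2, stoichiometry requires (1/2) × 17.20 = 8.600 mol O2; 15.11 mol is available, so SO2 is limiting.
n(SO3) = (2/2) × 17.20 = 17.20 mol
V(SO3) = nRT/P = 17.20 × 0.08206 × 927.15 / 19.8 = 66.09 L

66.1 L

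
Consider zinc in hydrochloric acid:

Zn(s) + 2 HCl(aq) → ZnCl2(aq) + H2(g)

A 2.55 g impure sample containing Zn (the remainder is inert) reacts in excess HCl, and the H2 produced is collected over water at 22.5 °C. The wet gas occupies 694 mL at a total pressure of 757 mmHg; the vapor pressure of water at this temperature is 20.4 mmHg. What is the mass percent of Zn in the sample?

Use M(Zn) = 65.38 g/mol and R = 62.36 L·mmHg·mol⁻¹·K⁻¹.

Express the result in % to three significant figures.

P(H2) = 757 − 20.4 = 736.6 mmHg
n(H2) = PV/RT = (736.6 × 0.6940) / (62.36 × 295.65) = 0.02773 mol
n(Zn) = (1/1) × 0.02773 = 0.02773 mol
m(Zn) = 0.02773 × 65.38 = 1.813 g
%Zn = 1.813 / 2.55 × 100 = 71.10%

71.1 %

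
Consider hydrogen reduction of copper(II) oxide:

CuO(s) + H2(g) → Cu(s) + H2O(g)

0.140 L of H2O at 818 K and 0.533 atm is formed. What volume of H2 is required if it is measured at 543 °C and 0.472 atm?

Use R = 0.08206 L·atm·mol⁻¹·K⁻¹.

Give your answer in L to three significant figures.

n(H2O) = PV/RT = (0.533 × 0.140) / (0.08206 × 818) = 0.001112 mol
n(H2) = (1/1) × 0.001112 = 0.001112 mol
V = nRT/P = 0.001112 × 0.08206 × 816.15 / 0.472 = 0.1578 L

0.158 L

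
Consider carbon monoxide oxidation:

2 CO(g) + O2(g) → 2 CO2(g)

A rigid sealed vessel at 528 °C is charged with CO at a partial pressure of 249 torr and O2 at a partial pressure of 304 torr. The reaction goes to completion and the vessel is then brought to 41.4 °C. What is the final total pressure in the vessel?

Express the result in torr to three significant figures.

At constant V, partial pressures at 528 °C are proportional to moles, so apply stoichiometry directly to pressures.
P(O2) required for 249 torr of CO = (1/2) × 249 = 124.5 torr; available 304 torr, so CO is limiting.
P(O2) remaining = 304 − (1/2) × 249 = 179.5 torr
P(gaseous products) = (2)/2 × 249 = 249.0 torr
P_total at 528 °C = 179.5 + 249.0 = 428.5 torr
Scaling to 41.4 °C: P = 428.5 × 314.55/801.15 = 168.2 torr

168 torr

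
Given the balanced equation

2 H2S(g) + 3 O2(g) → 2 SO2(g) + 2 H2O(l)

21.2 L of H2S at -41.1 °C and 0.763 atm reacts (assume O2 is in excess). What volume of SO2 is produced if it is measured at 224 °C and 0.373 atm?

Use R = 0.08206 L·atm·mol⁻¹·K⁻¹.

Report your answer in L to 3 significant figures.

n(H2S) = PV/RT = (0.763 × 21.2) / (0.08206 × 232.05) = 0.8495 mol
n(SO2) = (2/2) × 0.8495 = 0.8495 mol
V = nRT/P = 0.8495 × 0.08206 × 497.15 / 0.373 = 92.91 L

92.9 L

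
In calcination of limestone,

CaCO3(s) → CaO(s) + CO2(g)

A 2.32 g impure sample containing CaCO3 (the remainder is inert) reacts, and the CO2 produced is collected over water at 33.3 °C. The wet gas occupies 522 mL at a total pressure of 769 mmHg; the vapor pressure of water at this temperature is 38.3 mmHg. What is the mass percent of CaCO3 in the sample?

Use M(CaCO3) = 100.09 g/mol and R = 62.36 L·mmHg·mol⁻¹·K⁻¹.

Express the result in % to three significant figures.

86.1 %

P(CO2) = 769 − 38.3 = 730.7 mmHg
n(CO2) = PV/RT = (730.7 × 0.5220) / (62.36 × 306.45) = 0.01996 mol
n(CaCO3) = (1/1) × 0.01996 = 0.01996 mol
m(CaCO3) = 0.01996 × 100.09 = 1.998 g
%CaCO3 = 1.998 / 2.32 × 100 = 86.12%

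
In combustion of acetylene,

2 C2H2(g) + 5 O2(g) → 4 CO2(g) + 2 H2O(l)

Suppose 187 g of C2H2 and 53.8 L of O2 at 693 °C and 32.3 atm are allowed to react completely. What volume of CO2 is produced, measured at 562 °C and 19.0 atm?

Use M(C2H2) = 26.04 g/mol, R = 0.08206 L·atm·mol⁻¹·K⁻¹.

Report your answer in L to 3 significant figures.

51.8 L

n(C2H2) = 187 / 26.04 = 7.181 mol
n(O2) = PV/RT = (32.3 × 53.8) / (0.08206 × 966.15) = 21.92 mol
For 7.181 mol C2H2, stoichiometry requires (5/2) × 7.181 = 17.95 mol O2; 21.92 mol is available, so C2H2 is limiting.
n(CO2) = (4/2) × 7.181 = 14.36 mol
V(CO2) = nRT/P = 14.36 × 0.08206 × 835.15 / 19.0 = 51.80 L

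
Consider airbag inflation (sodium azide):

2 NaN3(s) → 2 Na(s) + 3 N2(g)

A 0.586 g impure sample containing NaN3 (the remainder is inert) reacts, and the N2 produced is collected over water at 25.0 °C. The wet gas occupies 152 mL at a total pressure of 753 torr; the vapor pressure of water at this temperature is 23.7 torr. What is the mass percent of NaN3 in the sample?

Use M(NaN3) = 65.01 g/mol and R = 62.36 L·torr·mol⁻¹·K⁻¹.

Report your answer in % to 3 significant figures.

P(N2) = 753 − 23.7 = 729.3 torr
n(N2) = PV/RT = (729.3 × 0.1520) / (62.36 × 298.15) = 0.005962 mol
n(NaN3) = (2/3) × 0.005962 = 0.003975 mol
m(NaN3) = 0.003975 × 65.01 = 0.2584 g
%NaN3 = 0.2584 / 0.586 × 100 = 44.10%

44.1 %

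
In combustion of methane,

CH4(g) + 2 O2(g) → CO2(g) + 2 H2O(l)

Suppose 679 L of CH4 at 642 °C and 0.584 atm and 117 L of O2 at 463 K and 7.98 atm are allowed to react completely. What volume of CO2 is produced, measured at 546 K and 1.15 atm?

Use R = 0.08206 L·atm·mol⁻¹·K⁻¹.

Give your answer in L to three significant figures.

206 L

n(CH4) = PV/RT = (0.584 × 679) / (0.08206 × 915.15) = 5.280 mol
n(O2) = PV/RT = (7.98 × 117) / (0.08206 × 463) = 24.57 mol
For 5.280 mol CH4, stoichiometry requires (2/1) × 5.280 = 10.56 mol O2; 24.57 mol is available, so CH4 is limiting.
n(CO2) = (1/1) × 5.280 = 5.280 mol
V(CO2) = nRT/P = 5.280 × 0.08206 × 546 / 1.15 = 205.7 L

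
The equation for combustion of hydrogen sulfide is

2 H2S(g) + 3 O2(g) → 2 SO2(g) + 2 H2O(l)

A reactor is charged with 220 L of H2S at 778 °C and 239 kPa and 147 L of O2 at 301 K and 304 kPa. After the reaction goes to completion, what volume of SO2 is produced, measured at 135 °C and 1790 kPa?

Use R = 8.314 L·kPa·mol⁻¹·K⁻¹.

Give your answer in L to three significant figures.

11.4 L

n(H2S) = PV/RT = (239 × 220) / (8.314 × 1051.15) = 6.017 mol
n(O2) = PV/RT = (304 × 147) / (8.314 × 301) = 17.86 mol
For 6.017 mol H2S, stoichiometry requires (3/2) × 6.017 = 9.026 mol O2; 17.86 mol is available, so H2S is limiting.
n(SO2) = (2/2) × 6.017 = 6.017 mol
V(SO2) = nRT/P = 6.017 × 8.314 × 408.15 / 1790 = 11.41 L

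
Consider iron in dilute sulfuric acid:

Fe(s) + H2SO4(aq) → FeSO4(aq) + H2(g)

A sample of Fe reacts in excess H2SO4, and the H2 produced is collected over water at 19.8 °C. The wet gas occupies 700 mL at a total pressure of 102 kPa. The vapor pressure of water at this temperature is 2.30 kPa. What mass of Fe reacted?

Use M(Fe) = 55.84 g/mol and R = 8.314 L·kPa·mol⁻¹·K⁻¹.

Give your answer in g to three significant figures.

P(H2) = 102 − 2.30 = 99.70 kPa
n(H2) = PV/RT = (99.70 × 0.7000) / (8.314 × 292.95) = 0.02865 mol
n(Fe) = (1/1) × 0.02865 = 0.02865 mol
m(Fe) = 0.02865 × 55.84 = 1.600 g

1.60 g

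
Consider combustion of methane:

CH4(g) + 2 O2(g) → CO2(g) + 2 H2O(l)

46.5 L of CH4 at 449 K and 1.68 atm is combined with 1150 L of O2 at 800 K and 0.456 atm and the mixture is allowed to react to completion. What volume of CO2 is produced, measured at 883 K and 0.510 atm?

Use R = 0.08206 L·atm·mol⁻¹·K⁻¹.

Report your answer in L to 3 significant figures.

n(CH4) = PV/RT = (1.68 × 46.5) / (0.08206 × 449) = 2.120 mol
n(O2) = PV/RT = (0.456 × 1150) / (0.08206 × 800) = 7.988 mol
For 2.120 mol CH4, stoichiometry requires (2/1) × 2.120 = 4.240 mol O2; 7.988 mol is available, so CH4 is limiting.
n(CO2) = (1/1) × 2.120 = 2.120 mol
V(CO2) = nRT/P = 2.120 × 0.08206 × 883 / 0.510 = 301.2 L

301 L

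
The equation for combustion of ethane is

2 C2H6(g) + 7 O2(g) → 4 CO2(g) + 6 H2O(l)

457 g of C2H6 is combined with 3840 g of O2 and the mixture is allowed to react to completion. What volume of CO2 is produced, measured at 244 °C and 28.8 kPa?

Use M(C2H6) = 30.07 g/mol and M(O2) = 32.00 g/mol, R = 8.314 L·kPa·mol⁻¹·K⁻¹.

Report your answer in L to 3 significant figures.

n(C2H6) = 457 / 30.07 = 15.20 mol
n(O2) = 3840 / 32.00 = 120.0 mol
For 15.20 mol C2H6, stoichiometry requires (7/2) × 15.20 = 53.20 mol O2; 120.0 mol is available, so C2H6 is limiting.
n(CO2) = (4/2) × 15.20 = 30.40 mol
V(CO2) = nRT/P = 30.40 × 8.314 × 517.15 / 28.8 = 4538 L

4540 L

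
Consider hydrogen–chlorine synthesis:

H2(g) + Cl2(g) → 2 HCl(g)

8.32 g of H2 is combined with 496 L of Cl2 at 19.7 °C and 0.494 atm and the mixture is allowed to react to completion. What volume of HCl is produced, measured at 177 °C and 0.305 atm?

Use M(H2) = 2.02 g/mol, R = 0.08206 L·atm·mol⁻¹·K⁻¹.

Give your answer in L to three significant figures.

998 L

n(H2) = 8.32 / 2.02 = 4.119 mol
n(Cl2) = PV/RT = (0.494 × 496) / (0.08206 × 292.85) = 10.20 mol
For 4.119 mol H2, stoichiometry requires (1/1) × 4.119 = 4.119 mol Cl2; 10.20 mol is available, so H2 is limiting.
n(HCl) = (2/1) × 4.119 = 8.238 mol
V(HCl) = nRT/P = 8.238 × 0.08206 × 450.15 / 0.305 = 997.7 L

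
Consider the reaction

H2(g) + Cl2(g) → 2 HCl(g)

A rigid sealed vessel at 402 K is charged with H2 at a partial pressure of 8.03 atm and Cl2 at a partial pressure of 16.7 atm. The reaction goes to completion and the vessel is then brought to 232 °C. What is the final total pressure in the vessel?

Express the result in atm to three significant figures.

With V and T fixed, P_i ∝ n_i, so the mole ratios apply directly to partial pressures at 402 K.
P(Cl2) required for 8.03 atm of H2 = (1/1) × 8.03 = 8.030 atm; available 16.7 atm, so H2 is limiting.
P(Cl2) remaining = 16.7 − (1/1) × 8.03 = 8.670 atm
P(gaseous products) = (2)/1 × 8.03 = 16.06 atm
P_total at 402 K = 8.670 + 16.06 = 24.73 atm
Scaling to 232 °C: P = 24.73 × 505.15/402 = 31.08 atm

31.1 atm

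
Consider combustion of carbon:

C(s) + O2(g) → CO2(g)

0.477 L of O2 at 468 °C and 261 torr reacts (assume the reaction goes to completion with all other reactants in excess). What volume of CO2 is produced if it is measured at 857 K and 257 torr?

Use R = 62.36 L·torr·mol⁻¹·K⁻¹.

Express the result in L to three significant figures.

0.560 L

n(O2) = PV/RT = (261 × 0.477) / (62.36 × 741.15) = 0.002694 mol
n(CO2) = (1/1) × 0.002694 = 0.002694 mol
V = nRT/P = 0.002694 × 62.36 × 857 / 257 = 0.5602 L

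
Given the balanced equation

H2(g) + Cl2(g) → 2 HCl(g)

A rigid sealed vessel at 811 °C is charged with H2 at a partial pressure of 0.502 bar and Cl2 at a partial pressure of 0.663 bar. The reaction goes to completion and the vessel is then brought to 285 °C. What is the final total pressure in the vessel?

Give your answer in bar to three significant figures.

0.600 bar

Because the vessel is rigid and T is held at 811 °C, work the stoichiometry in partial pressures (P_i = n_iRT/V).
P(Cl2) required for 0.502 bar of H2 = (1/1) × 0.502 = 0.5020 bar; available 0.663 bar, so H2 is limiting.
P(Cl2) remaining = 0.663 − (1/1) × 0.502 = 0.1610 bar
P(gaseous products) = (2)/1 × 0.502 = 1.004 bar
P_total at 811 °C = 0.1610 + 1.004 = 1.165 bar
Scaling to 285 °C: P = 1.165 × 558.15/1084.15 = 0.5998 bar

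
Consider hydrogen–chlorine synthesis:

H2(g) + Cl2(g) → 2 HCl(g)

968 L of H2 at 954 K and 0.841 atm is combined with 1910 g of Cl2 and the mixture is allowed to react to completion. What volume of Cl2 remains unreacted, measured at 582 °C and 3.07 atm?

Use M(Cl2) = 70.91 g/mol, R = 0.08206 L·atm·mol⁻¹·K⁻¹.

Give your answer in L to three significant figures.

378 L

n(H2) = PV/RT = (0.841 × 968) / (0.08206 × 954) = 10.40 mol
n(Cl2) = 1910 / 70.91 = 26.94 mol
For 10.40 mol H2, stoichiometry requires (1/1) × 10.40 = 10.40 mol Cl2; 26.94 mol is available, so H2 is limiting.
n(Cl2) consumed = (1/1) × 10.40 = 10.40 mol; remaining = 26.94 − 10.40 = 16.54 mol
V(Cl2) = nRT/P = 16.54 × 0.08206 × 855.15 / 3.07 = 378.1 L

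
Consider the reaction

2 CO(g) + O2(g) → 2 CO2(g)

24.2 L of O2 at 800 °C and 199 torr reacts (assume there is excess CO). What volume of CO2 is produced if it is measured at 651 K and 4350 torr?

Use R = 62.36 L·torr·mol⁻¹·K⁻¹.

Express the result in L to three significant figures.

n(O2) = PV/RT = (199 × 24.2) / (62.36 × 1073.15) = 0.07196 mol
n(CO2) = (2/1) × 0.07196 = 0.1439 mol
V = nRT/P = 0.1439 × 62.36 × 651 / 4350 = 1.343 L

1.34 L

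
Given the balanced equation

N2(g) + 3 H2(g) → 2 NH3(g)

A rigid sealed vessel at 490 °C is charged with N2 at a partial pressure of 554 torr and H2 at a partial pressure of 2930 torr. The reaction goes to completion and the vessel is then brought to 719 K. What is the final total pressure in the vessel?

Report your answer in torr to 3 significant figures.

2240 torr

With V and T fixed, P_i ∝ n_i, so the mole ratios apply directly to partial pressures at 490 °C.
P(H2) required for 554 torr of N2 = (3/1) × 554 = 1662 torr; available 2930 torr, so N2 is limiting.
P(H2) remaining = 2930 − (3/1) × 554 = 1268 torr
P(gaseous products) = (2)/1 × 554 = 1108 torr
P_total at 490 °C = 1268 + 1108 = 2376 torr
Scaling to 719 K: P = 2376 × 719/763.15 = 2239 torr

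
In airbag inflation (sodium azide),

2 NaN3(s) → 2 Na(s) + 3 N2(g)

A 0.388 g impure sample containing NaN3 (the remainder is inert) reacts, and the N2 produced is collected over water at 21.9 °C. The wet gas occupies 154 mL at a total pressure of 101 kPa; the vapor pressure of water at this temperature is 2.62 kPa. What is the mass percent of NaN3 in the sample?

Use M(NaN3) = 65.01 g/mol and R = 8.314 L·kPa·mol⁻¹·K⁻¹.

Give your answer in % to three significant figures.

P(N2) = 101 − 2.62 = 98.38 kPa
n(N2) = PV/RT = (98.38 × 0.1540) / (8.314 × 295.05) = 0.006176 mol
n(NaN3) = (2/3) × 0.006176 = 0.004117 mol
m(NaN3) = 0.004117 × 65.01 = 0.2676 g
%NaN3 = 0.2676 / 0.388 × 100 = 68.97%

69.0 %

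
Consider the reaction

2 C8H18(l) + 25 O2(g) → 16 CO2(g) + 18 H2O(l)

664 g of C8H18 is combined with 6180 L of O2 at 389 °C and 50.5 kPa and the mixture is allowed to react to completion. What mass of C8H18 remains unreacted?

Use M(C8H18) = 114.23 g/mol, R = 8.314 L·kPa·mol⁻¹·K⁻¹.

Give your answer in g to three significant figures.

146 g

n(C8H18) = 664 / 114.23 = 5.813 mol
n(O2) = PV/RT = (50.5 × 6180) / (8.314 × 662.15) = 56.69 mol
For 5.813 mol C8H18, stoichiometry requires (25/2) × 5.813 = 72.66 mol O2; 56.69 mol is available, so O2 is limiting.
n(C8H18) consumed = (2/25) × 56.69 = 4.535 mol; remaining = 5.813 − 4.535 = 1.278 mol
m(C8H18) = 1.278 × 114.23 = 146.0 g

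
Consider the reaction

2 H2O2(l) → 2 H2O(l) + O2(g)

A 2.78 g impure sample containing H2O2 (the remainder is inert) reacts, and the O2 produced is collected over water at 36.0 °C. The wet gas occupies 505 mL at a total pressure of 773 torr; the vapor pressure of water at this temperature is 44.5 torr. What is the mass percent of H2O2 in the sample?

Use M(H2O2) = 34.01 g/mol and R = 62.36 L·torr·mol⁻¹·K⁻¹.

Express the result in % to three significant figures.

P(O2) = 773 − 44.5 = 728.5 torr
n(O2) = PV/RT = (728.5 × 0.5050) / (62.36 × 309.15) = 0.01908 mol
n(H2O2) = (2/1) × 0.01908 = 0.03816 mol
m(H2O2) = 0.03816 × 34.01 = 1.298 g
%H2O2 = 1.298 / 2.78 × 100 = 46.69%

46.7 %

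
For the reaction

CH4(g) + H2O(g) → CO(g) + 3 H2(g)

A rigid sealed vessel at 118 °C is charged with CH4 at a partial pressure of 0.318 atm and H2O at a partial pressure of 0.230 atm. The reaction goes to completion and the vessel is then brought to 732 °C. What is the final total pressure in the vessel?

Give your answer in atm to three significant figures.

With V and T fixed, P_i ∝ n_i, so the mole ratios apply directly to partial pressures at 118 °C.
P(H2O) required for 0.318 atm of CH4 = (1/1) × 0.318 = 0.3180 atm; available 0.230 atm, so H2O is limiting.
P(CH4) remaining = 0.318 − (1/1) × 0.230 = 0.08800 atm
P(gaseous products) = (1+3)/1 × 0.230 = 0.9200 atm
P_total at 118 °C = 0.08800 + 0.9200 = 1.008 atm
Scaling to 732 °C: P = 1.008 × 1005.15/391.15 = 2.590 atm

2.59 atm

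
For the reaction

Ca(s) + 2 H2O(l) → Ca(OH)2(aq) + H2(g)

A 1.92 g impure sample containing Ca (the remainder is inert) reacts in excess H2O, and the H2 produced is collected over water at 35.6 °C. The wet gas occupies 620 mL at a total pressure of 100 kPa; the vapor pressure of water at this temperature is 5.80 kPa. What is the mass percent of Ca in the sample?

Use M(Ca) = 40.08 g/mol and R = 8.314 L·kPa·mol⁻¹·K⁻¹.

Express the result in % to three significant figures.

P(H2) = 100 − 5.80 = 94.20 kPa
n(H2) = PV/RT = (94.20 × 0.6200) / (8.314 × 308.75) = 0.02275 mol
n(Ca) = (1/1) × 0.02275 = 0.02275 mol
m(Ca) = 0.02275 × 40.08 = 0.9118 g
%Ca = 0.9118 / 1.92 × 100 = 47.49%

47.5 %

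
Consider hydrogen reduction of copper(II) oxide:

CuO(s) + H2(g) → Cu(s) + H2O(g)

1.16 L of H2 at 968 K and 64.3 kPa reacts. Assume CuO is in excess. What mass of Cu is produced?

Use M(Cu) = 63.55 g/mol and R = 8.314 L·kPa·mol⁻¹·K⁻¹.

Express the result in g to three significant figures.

0.589 g

n(H2) = PV/RT = (64.3 × 1.16) / (8.314 × 968) = 0.009268 mol
n(Cu) = (1/1) × 0.009268 = 0.009268 mol
m(Cu) = 0.009268 × 63.55 = 0.5890 g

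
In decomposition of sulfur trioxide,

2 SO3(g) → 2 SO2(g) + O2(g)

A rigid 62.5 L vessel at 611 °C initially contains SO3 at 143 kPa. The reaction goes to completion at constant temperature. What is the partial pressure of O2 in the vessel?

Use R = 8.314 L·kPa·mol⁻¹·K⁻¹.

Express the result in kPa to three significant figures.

n(SO3)₀ = PV/RT = (143 × 62.5) / (8.314 × 884.15) = 1.216 mol
n(O2) = (1/2) × 1.216 = 0.6080 mol
P(O2) = nRT/V = 0.6080 × 8.314 × 884.15 / 62.5 = 71.51 kPa

71.5 kPa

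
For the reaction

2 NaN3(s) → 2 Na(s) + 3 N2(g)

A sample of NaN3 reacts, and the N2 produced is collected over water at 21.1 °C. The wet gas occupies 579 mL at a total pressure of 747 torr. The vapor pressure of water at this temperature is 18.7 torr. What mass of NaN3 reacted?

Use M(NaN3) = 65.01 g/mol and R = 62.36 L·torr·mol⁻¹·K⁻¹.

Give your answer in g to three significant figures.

P(N2) = 747 − 18.7 = 728.3 torr
n(N2) = PV/RT = (728.3 × 0.5790) / (62.36 × 294.25) = 0.02298 mol
n(NaN3) = (2/3) × 0.02298 = 0.01532 mol
m(NaN3) = 0.01532 × 65.01 = 0.9960 g

0.996 g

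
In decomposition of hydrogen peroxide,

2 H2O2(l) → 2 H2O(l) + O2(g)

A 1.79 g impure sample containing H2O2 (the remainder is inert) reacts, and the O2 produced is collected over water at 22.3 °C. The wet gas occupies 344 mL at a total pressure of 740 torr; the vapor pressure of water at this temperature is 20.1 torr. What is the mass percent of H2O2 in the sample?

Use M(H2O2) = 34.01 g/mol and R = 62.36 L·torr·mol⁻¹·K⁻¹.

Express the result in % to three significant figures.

51.1 %

P(O2) = 740 − 20.1 = 719.9 torr
n(O2) = PV/RT = (719.9 × 0.3440) / (62.36 × 295.45) = 0.01344 mol
n(H2O2) = (2/1) × 0.01344 = 0.02688 mol
m(H2O2) = 0.02688 × 34.01 = 0.9142 g
%H2O2 = 0.9142 / 1.79 × 100 = 51.07%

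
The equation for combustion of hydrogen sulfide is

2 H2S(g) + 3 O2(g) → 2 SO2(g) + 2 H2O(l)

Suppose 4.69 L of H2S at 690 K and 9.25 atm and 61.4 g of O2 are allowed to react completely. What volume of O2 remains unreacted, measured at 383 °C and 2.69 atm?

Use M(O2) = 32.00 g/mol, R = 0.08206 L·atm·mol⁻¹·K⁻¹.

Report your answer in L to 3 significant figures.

15.4 L

n(H2S) = PV/RT = (9.25 × 4.69) / (0.08206 × 690) = 0.7662 mol
n(O2) = 61.4 / 32.00 = 1.919 mol
For 0.7662 mol H2S, stoichiometry requires (3/2) × 0.7662 = 1.149 mol O2; 1.919 mol is available, so H2S is limiting.
n(O2) consumed = (3/2) × 0.7662 = 1.149 mol; remaining = 1.919 − 1.149 = 0.7700 mol
V(O2) = nRT/P = 0.7700 × 0.08206 × 656.15 / 2.69 = 15.41 L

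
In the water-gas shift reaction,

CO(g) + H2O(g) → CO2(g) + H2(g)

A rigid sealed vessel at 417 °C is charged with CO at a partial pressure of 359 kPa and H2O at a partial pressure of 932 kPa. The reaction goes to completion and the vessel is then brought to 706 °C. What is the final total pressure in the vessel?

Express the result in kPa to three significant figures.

Because the vessel is rigid and T is held at 417 °C, work the stoichiometry in partial pressures (P_i = n_iRT/V).
P(H2O) required for 359 kPa of CO = (1/1) × 359 = 359.0 kPa; available 932 kPa, so CO is limiting.
P(H2O) remaining = 932 − (1/1) × 359 = 573.0 kPa
P(gaseous products) = (1+1)/1 × 359 = 718.0 kPa
P_total at 417 °C = 573.0 + 718.0 = 1291 kPa
Scaling to 706 °C: P = 1291 × 979.15/690.15 = 1832 kPa

1830 kPa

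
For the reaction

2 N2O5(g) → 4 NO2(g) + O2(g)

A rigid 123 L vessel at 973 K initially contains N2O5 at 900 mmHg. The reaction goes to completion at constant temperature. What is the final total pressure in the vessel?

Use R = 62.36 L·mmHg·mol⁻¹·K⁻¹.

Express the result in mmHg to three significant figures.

Since T and V are fixed, P_final/P_initial = n_final/n_initial = 5/2.
P_final = (5/2) × 900 = 2250 mmHg

2250 mmHg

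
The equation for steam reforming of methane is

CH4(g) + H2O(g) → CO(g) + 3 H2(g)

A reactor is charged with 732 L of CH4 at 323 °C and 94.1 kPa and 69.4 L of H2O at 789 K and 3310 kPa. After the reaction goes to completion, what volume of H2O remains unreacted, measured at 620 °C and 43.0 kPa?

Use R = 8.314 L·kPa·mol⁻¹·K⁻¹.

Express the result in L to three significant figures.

3650 L

n(CH4) = PV/RT = (94.1 × 732) / (8.314 × 596.15) = 13.90 mol
n(H2O) = PV/RT = (3310 × 69.4) / (8.314 × 789) = 35.02 mol
For 13.90 mol CH4, stoichiometry requires (1/1) × 13.90 = 13.90 mol H2O; 35.02 mol is available, so CH4 is limiting.
n(H2O) consumed = (1/1) × 13.90 = 13.90 mol; remaining = 35.02 − 13.90 = 21.12 mol
V(H2O) = nRT/P = 21.12 × 8.314 × 893.15 / 43.0 = 3647 L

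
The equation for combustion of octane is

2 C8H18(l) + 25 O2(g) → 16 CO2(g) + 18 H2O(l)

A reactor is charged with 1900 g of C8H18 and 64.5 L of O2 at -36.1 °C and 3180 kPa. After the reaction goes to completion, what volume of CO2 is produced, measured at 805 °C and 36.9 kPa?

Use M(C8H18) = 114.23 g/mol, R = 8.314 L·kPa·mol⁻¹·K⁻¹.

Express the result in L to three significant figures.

n(C8H18) = 1900 / 114.23 = 16.63 mol
n(O2) = PV/RT = (3180 × 64.5) / (8.314 × 237.05) = 104.1 mol
For 16.63 mol C8H18, stoichiometry requires (25/2) × 16.63 = 207.9 mol O2; 104.1 mol is available, so O2 is limiting.
n(CO2) = (16/25) × 104.1 = 66.62 mol
V(CO2) = nRT/P = 66.62 × 8.314 × 1078.15 / 36.9 = 16180 L

16200 L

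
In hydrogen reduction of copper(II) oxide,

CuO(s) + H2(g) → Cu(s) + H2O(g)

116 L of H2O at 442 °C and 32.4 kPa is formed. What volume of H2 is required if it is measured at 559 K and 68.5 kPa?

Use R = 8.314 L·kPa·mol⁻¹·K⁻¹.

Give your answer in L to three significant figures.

n(H2O) = PV/RT = (32.4 × 116) / (8.314 × 715.15) = 0.6321 mol
n(H2) = (1/1) × 0.6321 = 0.6321 mol
V = nRT/P = 0.6321 × 8.314 × 559 / 68.5 = 42.89 L

42.9 L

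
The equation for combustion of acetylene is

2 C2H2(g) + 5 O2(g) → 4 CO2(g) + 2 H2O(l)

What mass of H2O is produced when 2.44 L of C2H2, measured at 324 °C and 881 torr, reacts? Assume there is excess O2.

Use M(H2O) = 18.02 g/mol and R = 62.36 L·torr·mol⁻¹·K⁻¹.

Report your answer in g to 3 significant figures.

n(C2H2) = PV/RT = (881 × 2.44) / (62.36 × 597.15) = 0.05773 mol
n(H2O) = (2/2) × 0.05773 = 0.05773 mol
m(H2O) = 0.05773 × 18.02 = 1.040 g

1.04 g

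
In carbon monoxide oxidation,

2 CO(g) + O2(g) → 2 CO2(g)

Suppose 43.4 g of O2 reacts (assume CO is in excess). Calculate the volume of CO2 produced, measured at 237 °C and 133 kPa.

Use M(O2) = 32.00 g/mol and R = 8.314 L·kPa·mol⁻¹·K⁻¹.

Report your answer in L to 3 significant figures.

n(O2) = 43.40 / 32.00 = 1.356 mol
n(CO2) = (2/1) × 1.356 = 2.712 mol
V = nRT/P = 2.712 × 8.314 × 510.15 / 133 = 86.49 L

86.5 L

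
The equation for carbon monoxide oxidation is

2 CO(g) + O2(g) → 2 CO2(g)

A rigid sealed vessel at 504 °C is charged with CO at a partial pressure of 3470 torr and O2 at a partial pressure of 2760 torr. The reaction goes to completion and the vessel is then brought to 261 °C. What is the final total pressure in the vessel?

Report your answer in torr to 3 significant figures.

3090 torr

With V and T fixed, P_i ∝ n_i, so the mole ratios apply directly to partial pressures at 504 °C.
P(O2) required for 3470 torr of CO = (1/2) × 3470 = 1735 torr; available 2760 torr, so CO is limiting.
P(O2) remaining = 2760 − (1/2) × 3470 = 1025 torr
P(gaseous products) = (2)/2 × 3470 = 3470 torr
P_total at 504 °C = 1025 + 3470 = 4495 torr
Scaling to 261 °C: P = 4495 × 534.15/777.15 = 3089 torr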